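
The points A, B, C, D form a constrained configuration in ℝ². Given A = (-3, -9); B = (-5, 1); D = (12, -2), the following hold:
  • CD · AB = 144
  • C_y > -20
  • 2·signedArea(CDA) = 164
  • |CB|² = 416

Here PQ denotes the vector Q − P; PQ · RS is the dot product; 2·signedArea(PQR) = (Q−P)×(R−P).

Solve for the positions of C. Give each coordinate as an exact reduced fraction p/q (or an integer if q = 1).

1. C_x = -1  [CD · AB = 144 ∩ 2·signedArea(CDA) = 164]
2. C_y = -19  [CD · AB = 144 ∩ 2·signedArea(CDA) = 164]
   → C = (-1, -19)

C = (-1, -19)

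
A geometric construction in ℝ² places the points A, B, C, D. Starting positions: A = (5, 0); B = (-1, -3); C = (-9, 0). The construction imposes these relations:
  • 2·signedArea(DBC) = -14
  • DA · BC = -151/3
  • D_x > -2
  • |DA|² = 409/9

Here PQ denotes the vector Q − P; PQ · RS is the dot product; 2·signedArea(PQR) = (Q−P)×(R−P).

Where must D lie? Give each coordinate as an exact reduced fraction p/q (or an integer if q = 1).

D = (-5/3, -1)

1. D_x = -5/3  [2·signedArea(DBC) = -14 ∩ DA · BC = -151/3]
2. D_y = -1  [2·signedArea(DBC) = -14 ∩ DA · BC = -151/3]
   → D = (-5/3, -1)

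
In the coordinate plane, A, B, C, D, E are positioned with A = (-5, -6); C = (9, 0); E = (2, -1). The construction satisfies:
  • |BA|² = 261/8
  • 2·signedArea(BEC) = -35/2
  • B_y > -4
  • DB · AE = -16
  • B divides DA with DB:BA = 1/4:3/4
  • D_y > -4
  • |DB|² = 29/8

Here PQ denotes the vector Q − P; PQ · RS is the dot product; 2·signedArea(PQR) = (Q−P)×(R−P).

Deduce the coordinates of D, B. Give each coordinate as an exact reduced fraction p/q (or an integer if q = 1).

1. B_x = 1/4  [line -1·x + 7·y + 53/2 = 0 ∩ |BA|² = 261/8]
2. B_y = -15/4  [line -1·x + 7·y + 53/2 = 0 ∩ |BA|² = 261/8]
   → B = (1/4, -15/4)
3. D_x = 2  [DB · AE = -16 ∩ B divides DA with DB:BA = 1/4:3/4]
4. D_y = -3  [DB · AE = -16 ∩ B divides DA with DB:BA = 1/4:3/4]
   → D = (2, -3)

B = (1/4, -15/4)
D = (2, -3)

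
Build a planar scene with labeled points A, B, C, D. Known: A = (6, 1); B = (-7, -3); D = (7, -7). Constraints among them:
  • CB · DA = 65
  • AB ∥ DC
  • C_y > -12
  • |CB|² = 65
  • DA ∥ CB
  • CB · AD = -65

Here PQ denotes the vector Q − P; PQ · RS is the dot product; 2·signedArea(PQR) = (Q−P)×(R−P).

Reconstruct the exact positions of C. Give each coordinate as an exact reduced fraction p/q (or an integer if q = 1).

C = (-6, -11)

1. C_x = -6  [DA ∥ CB ∩ AB ∥ DC]
2. C_y = -11  [DA ∥ CB ∩ AB ∥ DC]
   → C = (-6, -11)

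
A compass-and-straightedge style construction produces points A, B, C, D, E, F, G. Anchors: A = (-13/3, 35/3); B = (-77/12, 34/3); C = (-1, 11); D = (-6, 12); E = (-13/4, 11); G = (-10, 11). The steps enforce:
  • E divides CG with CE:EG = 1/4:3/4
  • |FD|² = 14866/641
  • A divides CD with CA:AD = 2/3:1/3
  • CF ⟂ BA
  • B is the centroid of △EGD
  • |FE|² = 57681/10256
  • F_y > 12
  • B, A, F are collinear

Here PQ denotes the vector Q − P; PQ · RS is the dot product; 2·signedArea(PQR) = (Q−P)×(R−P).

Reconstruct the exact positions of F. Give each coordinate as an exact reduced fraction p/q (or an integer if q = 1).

1. F_x = -761/641  [B, A, F are collinear ∩ CF ⟂ BA]
2. F_y = 7801/641  [B, A, F are collinear ∩ CF ⟂ BA]
   → F = (-761/641, 7801/641)

F = (-761/641, 7801/641)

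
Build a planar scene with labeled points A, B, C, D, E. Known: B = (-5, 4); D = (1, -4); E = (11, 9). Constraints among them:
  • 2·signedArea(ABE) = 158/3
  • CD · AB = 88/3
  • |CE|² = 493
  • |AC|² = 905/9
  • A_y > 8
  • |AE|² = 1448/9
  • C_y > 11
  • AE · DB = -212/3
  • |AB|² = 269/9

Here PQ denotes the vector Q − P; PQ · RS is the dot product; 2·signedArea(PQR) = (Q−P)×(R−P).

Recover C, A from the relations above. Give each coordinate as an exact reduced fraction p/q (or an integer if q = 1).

A = (-5/3, 25/3)
C = (-11, 12)

1. A_x = -5/3  [AE · DB = -212/3 ∩ 2·signedArea(ABE) = 158/3]
2. A_y = 25/3  [AE · DB = -212/3 ∩ 2·signedArea(ABE) = 158/3]
   → A = (-5/3, 25/3)
3. C_x = -11  [line 10/3·x + 13/3·y + -46/3 = 0 ∩ |CE|² = 493]
4. C_y = 12  [line 10/3·x + 13/3·y + -46/3 = 0 ∩ |CE|² = 493]
   → C = (-11, 12)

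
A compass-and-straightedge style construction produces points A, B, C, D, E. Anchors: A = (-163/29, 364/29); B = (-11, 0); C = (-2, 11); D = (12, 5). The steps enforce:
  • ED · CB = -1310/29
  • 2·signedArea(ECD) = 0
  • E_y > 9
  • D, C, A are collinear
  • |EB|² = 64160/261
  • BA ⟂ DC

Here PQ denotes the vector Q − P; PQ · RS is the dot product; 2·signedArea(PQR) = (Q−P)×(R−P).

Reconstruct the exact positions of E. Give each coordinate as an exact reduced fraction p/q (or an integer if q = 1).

E = (127/87, 276/29)

1. E_x = 127/87  [2·signedArea(ECD) = 0 ∩ ED · CB = -1310/29]
2. E_y = 276/29  [2·signedArea(ECD) = 0 ∩ ED · CB = -1310/29]
   → E = (127/87, 276/29)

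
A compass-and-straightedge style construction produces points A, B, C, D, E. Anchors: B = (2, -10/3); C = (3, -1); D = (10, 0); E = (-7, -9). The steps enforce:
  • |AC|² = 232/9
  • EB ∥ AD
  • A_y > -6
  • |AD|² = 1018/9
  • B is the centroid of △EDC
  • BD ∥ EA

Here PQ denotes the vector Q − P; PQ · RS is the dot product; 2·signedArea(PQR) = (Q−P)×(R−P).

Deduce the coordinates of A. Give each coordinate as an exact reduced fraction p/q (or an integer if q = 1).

1. A_x = 1  [EB ∥ AD ∩ BD ∥ EA]
2. A_y = -17/3  [EB ∥ AD ∩ BD ∥ EA]
   → A = (1, -17/3)

A = (1, -17/3)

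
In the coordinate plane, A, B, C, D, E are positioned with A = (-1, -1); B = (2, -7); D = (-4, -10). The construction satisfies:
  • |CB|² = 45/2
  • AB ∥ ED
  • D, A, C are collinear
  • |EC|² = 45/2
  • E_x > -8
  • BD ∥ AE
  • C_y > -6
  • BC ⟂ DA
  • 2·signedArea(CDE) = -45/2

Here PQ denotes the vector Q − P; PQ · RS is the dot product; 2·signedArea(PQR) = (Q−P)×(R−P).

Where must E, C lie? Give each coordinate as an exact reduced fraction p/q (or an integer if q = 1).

1. E_x = -7  [AB ∥ ED ∩ BD ∥ AE]
2. E_y = -4  [AB ∥ ED ∩ BD ∥ AE]
   → E = (-7, -4)
3. C_x = -5/2  [D, A, C are collinear ∩ BC ⟂ DA]
4. C_y = -11/2  [D, A, C are collinear ∩ BC ⟂ DA]
   → C = (-5/2, -11/2)

C = (-5/2, -11/2)
E = (-7, -4)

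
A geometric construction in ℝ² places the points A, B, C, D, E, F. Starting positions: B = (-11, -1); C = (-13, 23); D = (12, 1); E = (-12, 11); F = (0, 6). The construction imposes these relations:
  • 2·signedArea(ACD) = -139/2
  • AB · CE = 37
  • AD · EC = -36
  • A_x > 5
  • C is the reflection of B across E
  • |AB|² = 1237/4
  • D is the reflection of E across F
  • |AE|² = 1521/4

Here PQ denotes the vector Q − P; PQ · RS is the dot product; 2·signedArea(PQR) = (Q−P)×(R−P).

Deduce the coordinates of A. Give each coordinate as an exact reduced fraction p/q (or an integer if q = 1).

A = (6, 7/2)

1. A_x = 6  [AD · EC = -36 ∩ 2·signedArea(ACD) = -139/2]
2. A_y = 7/2  [AD · EC = -36 ∩ 2·signedArea(ACD) = -139/2]
   → A = (6, 7/2)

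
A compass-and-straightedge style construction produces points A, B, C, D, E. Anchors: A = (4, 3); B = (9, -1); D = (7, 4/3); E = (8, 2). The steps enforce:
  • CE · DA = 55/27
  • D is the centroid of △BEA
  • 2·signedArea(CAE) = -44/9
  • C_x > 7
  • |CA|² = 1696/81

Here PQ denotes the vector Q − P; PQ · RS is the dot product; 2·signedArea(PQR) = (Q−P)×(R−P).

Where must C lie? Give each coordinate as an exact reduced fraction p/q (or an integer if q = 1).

1. C_x = 8  [2·signedArea(CAE) = -44/9 ∩ CE · DA = 55/27]
2. C_y = 7/9  [2·signedArea(CAE) = -44/9 ∩ CE · DA = 55/27]
   → C = (8, 7/9)

C = (8, 7/9)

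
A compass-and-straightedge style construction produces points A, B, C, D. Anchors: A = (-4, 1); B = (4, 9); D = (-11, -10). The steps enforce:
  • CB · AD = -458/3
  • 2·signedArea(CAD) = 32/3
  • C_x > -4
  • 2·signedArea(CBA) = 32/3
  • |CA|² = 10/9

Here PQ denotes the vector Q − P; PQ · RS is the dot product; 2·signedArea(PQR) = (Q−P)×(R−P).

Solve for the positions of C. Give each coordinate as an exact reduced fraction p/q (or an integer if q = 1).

1. C_x = -11/3  [CB · AD = -458/3 ∩ 2·signedArea(CAD) = 32/3]
2. C_y = 0  [CB · AD = -458/3 ∩ 2·signedArea(CAD) = 32/3]
   → C = (-11/3, 0)

C = (-11/3, 0)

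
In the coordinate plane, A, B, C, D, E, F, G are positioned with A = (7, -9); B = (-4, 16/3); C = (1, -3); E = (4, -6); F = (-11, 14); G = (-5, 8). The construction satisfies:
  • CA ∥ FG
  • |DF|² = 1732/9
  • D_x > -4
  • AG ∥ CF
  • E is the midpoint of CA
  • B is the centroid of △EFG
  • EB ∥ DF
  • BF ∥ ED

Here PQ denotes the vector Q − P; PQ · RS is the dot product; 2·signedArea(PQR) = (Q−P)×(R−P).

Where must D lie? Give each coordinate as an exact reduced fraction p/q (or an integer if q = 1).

1. D_x = -3  [EB ∥ DF ∩ BF ∥ ED]
2. D_y = 8/3  [EB ∥ DF ∩ BF ∥ ED]
   → D = (-3, 8/3)

D = (-3, 8/3)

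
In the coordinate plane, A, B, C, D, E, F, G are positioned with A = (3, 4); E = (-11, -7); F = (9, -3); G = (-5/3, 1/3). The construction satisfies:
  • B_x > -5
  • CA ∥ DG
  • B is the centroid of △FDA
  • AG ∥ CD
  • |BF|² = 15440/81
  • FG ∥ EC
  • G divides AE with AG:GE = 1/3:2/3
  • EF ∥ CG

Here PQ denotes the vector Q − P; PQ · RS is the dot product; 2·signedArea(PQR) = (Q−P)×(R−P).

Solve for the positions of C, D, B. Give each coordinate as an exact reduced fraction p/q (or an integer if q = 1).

B = (-43/9, -19/9)
C = (-65/3, -11/3)
D = (-79/3, -22/3)

1. C_x = -65/3  [EF ∥ CG ∩ FG ∥ EC]
2. C_y = -11/3  [EF ∥ CG ∩ FG ∥ EC]
   → C = (-65/3, -11/3)
3. D_x = -79/3  [CA ∥ DG ∩ AG ∥ CD]
4. D_y = -22/3  [CA ∥ DG ∩ AG ∥ CD]
   → D = (-79/3, -22/3)
5. B_x = -43/9  [B is the centroid of △FDA]
6. B_y = -19/9  [B is the centroid of △FDA]
   → B = (-43/9, -19/9)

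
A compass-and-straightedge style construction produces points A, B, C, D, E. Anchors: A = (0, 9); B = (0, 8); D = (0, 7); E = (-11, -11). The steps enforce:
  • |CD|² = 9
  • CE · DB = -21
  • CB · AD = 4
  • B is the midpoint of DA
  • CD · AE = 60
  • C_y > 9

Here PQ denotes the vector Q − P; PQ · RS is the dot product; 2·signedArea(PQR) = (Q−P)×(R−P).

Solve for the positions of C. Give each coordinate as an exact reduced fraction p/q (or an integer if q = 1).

C = (0, 10)

1. C_x = 0  [CD · AE = 60 ∩ CE · DB = -21]
2. C_y = 10  [CD · AE = 60 ∩ CE · DB = -21]
   → C = (0, 10)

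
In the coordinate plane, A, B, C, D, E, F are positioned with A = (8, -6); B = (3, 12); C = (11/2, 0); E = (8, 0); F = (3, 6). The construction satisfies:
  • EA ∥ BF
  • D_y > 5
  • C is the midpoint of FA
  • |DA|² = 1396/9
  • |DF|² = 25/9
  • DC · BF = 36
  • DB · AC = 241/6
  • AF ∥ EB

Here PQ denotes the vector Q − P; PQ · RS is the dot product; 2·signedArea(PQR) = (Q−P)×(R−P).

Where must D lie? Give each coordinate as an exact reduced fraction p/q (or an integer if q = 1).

1. D_x = 14/3  [DB · AC = 241/6 ∩ DC · BF = 36]
2. D_y = 6  [DB · AC = 241/6 ∩ DC · BF = 36]
   → D = (14/3, 6)

D = (14/3, 6)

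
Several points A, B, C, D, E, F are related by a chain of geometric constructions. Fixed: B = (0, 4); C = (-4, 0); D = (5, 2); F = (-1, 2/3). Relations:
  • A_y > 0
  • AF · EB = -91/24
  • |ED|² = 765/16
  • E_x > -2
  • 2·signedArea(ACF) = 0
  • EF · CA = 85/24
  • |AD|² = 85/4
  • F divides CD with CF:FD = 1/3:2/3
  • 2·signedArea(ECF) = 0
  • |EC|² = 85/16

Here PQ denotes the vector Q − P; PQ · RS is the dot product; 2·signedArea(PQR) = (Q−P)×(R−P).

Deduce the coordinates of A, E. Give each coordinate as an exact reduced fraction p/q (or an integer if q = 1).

A = (1/2, 1)
E = (-7/4, 1/2)

1. E_x = -7/4  [line -2/3·x + 3·y + -8/3 = 0 ∩ |EC|² = 85/16]
2. E_y = 1/2  [line -2/3·x + 3·y + -8/3 = 0 ∩ |EC|² = 85/16]
   → E = (-7/4, 1/2)
3. A_x = 1/2  [2·signedArea(ACF) = 0 ∩ EF · CA = 85/24]
4. A_y = 1  [2·signedArea(ACF) = 0 ∩ EF · CA = 85/24]
   → A = (1/2, 1)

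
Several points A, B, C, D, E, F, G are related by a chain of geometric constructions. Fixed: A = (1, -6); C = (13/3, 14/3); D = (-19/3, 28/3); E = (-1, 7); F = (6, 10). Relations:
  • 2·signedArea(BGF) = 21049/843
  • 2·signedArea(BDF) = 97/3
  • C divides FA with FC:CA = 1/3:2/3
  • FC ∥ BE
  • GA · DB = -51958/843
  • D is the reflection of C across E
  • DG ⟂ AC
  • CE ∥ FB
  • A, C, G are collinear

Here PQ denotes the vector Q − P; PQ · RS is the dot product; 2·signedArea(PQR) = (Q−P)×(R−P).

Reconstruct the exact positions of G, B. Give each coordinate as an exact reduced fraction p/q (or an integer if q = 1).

1. G_x = 3973/843  [A, C, G are collinear ∩ DG ⟂ AC]
2. G_y = 4958/843  [A, C, G are collinear ∩ DG ⟂ AC]
   → G = (3973/843, 4958/843)
3. B_x = 2/3  [FC ∥ BE ∩ CE ∥ FB]
4. B_y = 37/3  [FC ∥ BE ∩ CE ∥ FB]
   → B = (2/3, 37/3)

B = (2/3, 37/3)
G = (3973/843, 4958/843)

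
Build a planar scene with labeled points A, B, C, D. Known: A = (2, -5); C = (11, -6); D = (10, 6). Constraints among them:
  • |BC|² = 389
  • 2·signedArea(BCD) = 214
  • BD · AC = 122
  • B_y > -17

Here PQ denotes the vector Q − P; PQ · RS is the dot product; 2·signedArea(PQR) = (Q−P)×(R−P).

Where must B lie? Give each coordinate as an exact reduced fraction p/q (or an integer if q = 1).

1. B_x = -6  [2·signedArea(BCD) = 214 ∩ BD · AC = 122]
2. B_y = -16  [2·signedArea(BCD) = 214 ∩ BD · AC = 122]
   → B = (-6, -16)

B = (-6, -16)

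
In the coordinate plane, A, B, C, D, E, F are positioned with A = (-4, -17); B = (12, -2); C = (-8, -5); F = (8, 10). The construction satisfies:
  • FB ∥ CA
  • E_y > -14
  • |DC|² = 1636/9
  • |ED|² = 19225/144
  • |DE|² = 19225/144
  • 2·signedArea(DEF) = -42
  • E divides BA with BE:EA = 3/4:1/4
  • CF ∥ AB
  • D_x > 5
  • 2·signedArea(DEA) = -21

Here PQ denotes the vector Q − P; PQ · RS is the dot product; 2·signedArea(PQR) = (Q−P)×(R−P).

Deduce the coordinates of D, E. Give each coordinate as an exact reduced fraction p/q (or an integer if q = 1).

1. E_x = 0  [E divides BA with BE:EA = 3/4:1/4]
2. E_y = -53/4  [E divides BA with BE:EA = 3/4:1/4]
   → E = (0, -53/4)
3. D_x = 16/3  [2·signedArea(DEF) = -42 ∩ 2·signedArea(DEA) = -21]
4. D_y = -3  [2·signedArea(DEF) = -42 ∩ 2·signedArea(DEA) = -21]
   → D = (16/3, -3)

D = (16/3, -3)
E = (0, -53/4)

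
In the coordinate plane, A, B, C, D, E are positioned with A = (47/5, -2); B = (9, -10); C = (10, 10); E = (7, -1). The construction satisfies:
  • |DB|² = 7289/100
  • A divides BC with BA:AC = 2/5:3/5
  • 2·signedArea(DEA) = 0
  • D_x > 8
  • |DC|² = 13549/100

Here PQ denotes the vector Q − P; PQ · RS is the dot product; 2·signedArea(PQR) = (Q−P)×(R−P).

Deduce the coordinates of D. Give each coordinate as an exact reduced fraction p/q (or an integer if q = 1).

1. D_x = 41/5  [line 1·x + 12/5·y + -23/5 = 0 ∩ |DC|² = 13549/100]
2. D_y = -3/2  [line 1·x + 12/5·y + -23/5 = 0 ∩ |DC|² = 13549/100]
   → D = (41/5, -3/2)

D = (41/5, -3/2)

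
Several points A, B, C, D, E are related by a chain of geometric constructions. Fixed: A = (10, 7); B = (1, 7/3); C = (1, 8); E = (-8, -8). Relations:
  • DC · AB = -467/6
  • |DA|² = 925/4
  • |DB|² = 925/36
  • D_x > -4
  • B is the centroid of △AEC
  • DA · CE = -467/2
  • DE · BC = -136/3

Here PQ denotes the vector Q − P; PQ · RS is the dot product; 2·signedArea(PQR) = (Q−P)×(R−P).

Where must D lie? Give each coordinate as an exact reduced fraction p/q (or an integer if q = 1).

1. D_x = -7/2  [DC · AB = -467/6 ∩ DA · CE = -467/2]
2. D_y = 0  [DC · AB = -467/6 ∩ DA · CE = -467/2]
   → D = (-7/2, 0)

D = (-7/2, 0)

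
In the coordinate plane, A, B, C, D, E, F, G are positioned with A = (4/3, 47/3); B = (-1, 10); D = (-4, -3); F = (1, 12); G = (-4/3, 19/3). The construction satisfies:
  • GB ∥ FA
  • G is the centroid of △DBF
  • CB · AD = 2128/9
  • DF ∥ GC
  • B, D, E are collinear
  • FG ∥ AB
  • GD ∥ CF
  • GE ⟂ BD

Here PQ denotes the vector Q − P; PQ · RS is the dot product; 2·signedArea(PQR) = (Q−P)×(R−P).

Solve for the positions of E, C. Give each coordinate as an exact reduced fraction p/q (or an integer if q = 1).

1. E_x = -162/89  [B, D, E are collinear ∩ GE ⟂ BD]
2. E_y = 1721/267  [B, D, E are collinear ∩ GE ⟂ BD]
   → E = (-162/89, 1721/267)
3. C_x = 11/3  [GD ∥ CF ∩ DF ∥ GC]
4. C_y = 64/3  [GD ∥ CF ∩ DF ∥ GC]
   → C = (11/3, 64/3)

C = (11/3, 64/3)
E = (-162/89, 1721/267)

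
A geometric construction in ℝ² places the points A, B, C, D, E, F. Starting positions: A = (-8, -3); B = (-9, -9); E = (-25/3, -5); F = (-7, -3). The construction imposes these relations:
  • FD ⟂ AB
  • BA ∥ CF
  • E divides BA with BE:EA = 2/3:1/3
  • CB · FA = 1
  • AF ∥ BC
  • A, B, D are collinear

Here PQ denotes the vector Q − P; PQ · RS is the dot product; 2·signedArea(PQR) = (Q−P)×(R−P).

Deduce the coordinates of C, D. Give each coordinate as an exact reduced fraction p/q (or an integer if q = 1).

C = (-8, -9)
D = (-295/37, -105/37)

1. C_x = -8  [BA ∥ CF ∩ AF ∥ BC]
2. C_y = -9  [BA ∥ CF ∩ AF ∥ BC]
   → C = (-8, -9)
3. D_x = -295/37  [A, B, D are collinear ∩ FD ⟂ AB]
4. D_y = -105/37  [A, B, D are collinear ∩ FD ⟂ AB]
   → D = (-295/37, -105/37)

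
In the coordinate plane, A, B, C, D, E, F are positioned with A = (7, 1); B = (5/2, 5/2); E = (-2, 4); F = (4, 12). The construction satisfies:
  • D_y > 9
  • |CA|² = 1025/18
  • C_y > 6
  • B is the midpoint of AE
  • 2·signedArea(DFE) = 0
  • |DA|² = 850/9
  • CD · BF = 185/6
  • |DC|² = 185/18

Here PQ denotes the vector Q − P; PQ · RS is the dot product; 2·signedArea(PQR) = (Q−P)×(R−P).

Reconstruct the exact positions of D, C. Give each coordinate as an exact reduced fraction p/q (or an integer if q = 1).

C = (3/2, 37/6)
D = (2, 28/3)

1. D_x = 2  [line 8·x + -6·y + 40 = 0 ∩ |DA|² = 850/9]
2. D_y = 28/3  [line 8·x + -6·y + 40 = 0 ∩ |DA|² = 850/9]
   → D = (2, 28/3)
3. C_x = 3/2  [line -3/2·x + -19/2·y + 365/6 = 0 ∩ |DC|² = 185/18]
4. C_y = 37/6  [line -3/2·x + -19/2·y + 365/6 = 0 ∩ |DC|² = 185/18]
   → C = (3/2, 37/6)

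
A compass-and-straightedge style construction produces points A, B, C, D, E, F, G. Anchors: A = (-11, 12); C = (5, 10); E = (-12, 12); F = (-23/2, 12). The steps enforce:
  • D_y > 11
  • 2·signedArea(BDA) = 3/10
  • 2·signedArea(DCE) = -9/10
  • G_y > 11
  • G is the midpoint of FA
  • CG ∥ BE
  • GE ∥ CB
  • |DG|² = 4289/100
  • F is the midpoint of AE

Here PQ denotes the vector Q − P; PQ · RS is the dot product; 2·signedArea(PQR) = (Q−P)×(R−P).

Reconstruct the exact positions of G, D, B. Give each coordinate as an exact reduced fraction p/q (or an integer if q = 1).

B = (17/4, 10)
D = (-19/4, 56/5)
G = (-45/4, 12)

1. G_x = -45/4  [G is the midpoint of FA]
2. G_y = 12  [G is the midpoint of FA]
   → G = (-45/4, 12)
3. B_x = 17/4  [CG ∥ BE ∩ GE ∥ CB]
4. B_y = 10  [CG ∥ BE ∩ GE ∥ CB]
   → B = (17/4, 10)
5. D_x = -19/4  [2·signedArea(DCE) = -9/10 ∩ 2·signedArea(BDA) = 3/10]
6. D_y = 56/5  [2·signedArea(DCE) = -9/10 ∩ 2·signedArea(BDA) = 3/10]
   → D = (-19/4, 56/5)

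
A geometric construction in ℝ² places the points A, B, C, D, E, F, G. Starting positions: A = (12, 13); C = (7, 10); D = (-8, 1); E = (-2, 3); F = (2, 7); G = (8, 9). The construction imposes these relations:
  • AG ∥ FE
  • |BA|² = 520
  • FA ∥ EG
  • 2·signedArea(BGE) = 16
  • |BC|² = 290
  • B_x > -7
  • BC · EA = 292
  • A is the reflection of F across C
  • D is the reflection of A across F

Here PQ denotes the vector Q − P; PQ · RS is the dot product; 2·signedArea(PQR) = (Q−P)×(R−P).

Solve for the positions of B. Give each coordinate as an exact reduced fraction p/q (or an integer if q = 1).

B = (-6, -1)

1. B_x = -6  [BC · EA = 292 ∩ 2·signedArea(BGE) = 16]
2. B_y = -1  [BC · EA = 292 ∩ 2·signedArea(BGE) = 16]
   → B = (-6, -1)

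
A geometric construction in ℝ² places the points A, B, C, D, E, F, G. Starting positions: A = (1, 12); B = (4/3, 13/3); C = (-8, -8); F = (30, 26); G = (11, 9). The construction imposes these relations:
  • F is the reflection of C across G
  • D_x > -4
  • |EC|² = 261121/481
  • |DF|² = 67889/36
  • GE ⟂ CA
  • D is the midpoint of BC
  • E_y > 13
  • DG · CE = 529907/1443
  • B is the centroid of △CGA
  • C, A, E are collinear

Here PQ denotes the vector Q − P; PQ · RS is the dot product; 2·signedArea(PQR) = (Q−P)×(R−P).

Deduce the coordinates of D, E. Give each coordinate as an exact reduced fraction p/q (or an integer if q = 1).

1. D_x = -10/3  [D is the midpoint of BC]
2. D_y = -11/6  [D is the midpoint of BC]
   → D = (-10/3, -11/6)
3. E_x = 751/481  [C, A, E are collinear ∩ GE ⟂ CA]
4. E_y = 6372/481  [C, A, E are collinear ∩ GE ⟂ CA]
   → E = (751/481, 6372/481)

D = (-10/3, -11/6)
E = (751/481, 6372/481)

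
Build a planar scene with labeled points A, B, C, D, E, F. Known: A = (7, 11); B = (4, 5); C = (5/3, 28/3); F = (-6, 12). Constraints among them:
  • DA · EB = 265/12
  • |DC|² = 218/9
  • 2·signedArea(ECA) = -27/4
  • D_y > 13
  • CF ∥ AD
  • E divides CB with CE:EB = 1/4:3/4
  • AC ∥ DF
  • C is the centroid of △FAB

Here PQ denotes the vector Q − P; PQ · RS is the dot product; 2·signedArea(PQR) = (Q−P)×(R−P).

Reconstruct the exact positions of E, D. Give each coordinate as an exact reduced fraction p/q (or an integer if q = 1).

D = (-2/3, 41/3)
E = (9/4, 33/4)

1. E_x = 9/4  [E divides CB with CE:EB = 1/4:3/4]
2. E_y = 33/4  [E divides CB with CE:EB = 1/4:3/4]
   → E = (9/4, 33/4)
3. D_x = -2/3  [AC ∥ DF ∩ CF ∥ AD]
4. D_y = 41/3  [AC ∥ DF ∩ CF ∥ AD]
   → D = (-2/3, 41/3)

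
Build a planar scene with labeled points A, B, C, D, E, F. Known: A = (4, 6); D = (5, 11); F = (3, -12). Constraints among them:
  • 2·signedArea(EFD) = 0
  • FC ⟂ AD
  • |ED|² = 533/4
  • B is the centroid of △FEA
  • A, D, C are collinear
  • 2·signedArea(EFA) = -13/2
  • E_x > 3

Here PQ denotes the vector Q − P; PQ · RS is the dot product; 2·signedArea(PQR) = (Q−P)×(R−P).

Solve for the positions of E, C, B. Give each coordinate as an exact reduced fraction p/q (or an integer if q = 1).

B = (11/3, -13/6)
C = (1/2, -23/2)
E = (4, -1/2)

1. E_x = 4  [2·signedArea(EFD) = 0 ∩ 2·signedArea(EFA) = -13/2]
2. E_y = -1/2  [2·signedArea(EFD) = 0 ∩ 2·signedArea(EFA) = -13/2]
   → E = (4, -1/2)
3. C_x = 1/2  [A, D, C are collinear ∩ FC ⟂ AD]
4. C_y = -23/2  [A, D, C are collinear ∩ FC ⟂ AD]
   → C = (1/2, -23/2)
5. B_x = 11/3  [B is the centroid of △FEA]
6. B_y = -13/6  [B is the centroid of △FEA]
   → B = (11/3, -13/6)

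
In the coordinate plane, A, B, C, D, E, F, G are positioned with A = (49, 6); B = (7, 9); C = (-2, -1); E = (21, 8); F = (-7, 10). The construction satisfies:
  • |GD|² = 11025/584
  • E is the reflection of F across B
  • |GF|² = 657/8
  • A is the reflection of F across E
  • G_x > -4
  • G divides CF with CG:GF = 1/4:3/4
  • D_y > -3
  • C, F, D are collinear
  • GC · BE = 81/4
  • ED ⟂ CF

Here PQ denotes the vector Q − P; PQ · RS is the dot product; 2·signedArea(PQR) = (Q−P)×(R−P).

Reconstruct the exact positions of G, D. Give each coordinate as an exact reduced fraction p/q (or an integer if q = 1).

1. G_x = -13/4  [G divides CF with CG:GF = 1/4:3/4]
2. G_y = 7/4  [G divides CF with CG:GF = 1/4:3/4]
   → G = (-13/4, 7/4)
3. D_x = -106/73  [C, F, D are collinear ∩ ED ⟂ CF]
4. D_y = -161/73  [C, F, D are collinear ∩ ED ⟂ CF]
   → D = (-106/73, -161/73)

D = (-106/73, -161/73)
G = (-13/4, 7/4)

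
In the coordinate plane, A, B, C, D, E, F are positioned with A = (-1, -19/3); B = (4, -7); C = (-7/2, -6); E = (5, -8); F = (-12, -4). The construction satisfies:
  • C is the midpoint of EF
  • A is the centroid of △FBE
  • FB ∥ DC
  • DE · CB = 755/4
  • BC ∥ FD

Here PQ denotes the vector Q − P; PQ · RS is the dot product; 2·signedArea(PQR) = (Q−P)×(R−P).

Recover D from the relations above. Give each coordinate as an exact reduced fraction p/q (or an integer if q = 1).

1. D_x = -39/2  [FB ∥ DC ∩ BC ∥ FD]
2. D_y = -3  [FB ∥ DC ∩ BC ∥ FD]
   → D = (-39/2, -3)

D = (-39/2, -3)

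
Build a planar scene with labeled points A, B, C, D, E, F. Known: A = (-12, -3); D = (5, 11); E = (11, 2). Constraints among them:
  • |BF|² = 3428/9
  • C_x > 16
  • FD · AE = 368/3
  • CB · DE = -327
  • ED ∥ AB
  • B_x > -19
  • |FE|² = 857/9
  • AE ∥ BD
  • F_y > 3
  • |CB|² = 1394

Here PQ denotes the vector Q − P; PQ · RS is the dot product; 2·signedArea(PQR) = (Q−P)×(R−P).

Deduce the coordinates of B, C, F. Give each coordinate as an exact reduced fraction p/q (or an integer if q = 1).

1. B_x = -18  [AE ∥ BD ∩ ED ∥ AB]
2. B_y = 6  [AE ∥ BD ∩ ED ∥ AB]
   → B = (-18, 6)
3. C_x = 17  [line -6·x + 9·y + 165 = 0 ∩ |CB|² = 1394]
4. C_y = -7  [line -6·x + 9·y + 165 = 0 ∩ |CB|² = 1394]
   → C = (17, -7)
5. F_x = 4/3  [line -23·x + -5·y + 142/3 = 0 ∩ |FE|² = 857/9]
6. F_y = 10/3  [line -23·x + -5·y + 142/3 = 0 ∩ |FE|² = 857/9]
   → F = (4/3, 10/3)

B = (-18, 6)
C = (17, -7)
F = (4/3, 10/3)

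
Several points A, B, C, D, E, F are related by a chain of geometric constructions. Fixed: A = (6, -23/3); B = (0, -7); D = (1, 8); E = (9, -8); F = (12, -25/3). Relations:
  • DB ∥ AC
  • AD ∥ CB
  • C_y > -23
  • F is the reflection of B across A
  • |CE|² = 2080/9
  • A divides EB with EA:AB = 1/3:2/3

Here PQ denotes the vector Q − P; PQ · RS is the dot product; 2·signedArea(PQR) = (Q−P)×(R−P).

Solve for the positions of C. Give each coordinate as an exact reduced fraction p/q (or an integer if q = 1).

C = (5, -68/3)

1. C_x = 5  [AD ∥ CB ∩ DB ∥ AC]
2. C_y = -68/3  [AD ∥ CB ∩ DB ∥ AC]
   → C = (5, -68/3)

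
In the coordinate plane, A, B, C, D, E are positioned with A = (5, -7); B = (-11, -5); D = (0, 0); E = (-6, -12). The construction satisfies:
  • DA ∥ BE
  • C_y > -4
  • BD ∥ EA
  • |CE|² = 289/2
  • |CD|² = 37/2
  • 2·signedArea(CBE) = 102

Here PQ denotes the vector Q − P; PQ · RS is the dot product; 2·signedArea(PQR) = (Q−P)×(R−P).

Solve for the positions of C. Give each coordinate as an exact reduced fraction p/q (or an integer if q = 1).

1. C_x = 5/2  [line 7·x + 5·y + 0 = 0 ∩ |CE|² = 289/2]
2. C_y = -7/2  [line 7·x + 5·y + 0 = 0 ∩ |CE|² = 289/2]
   → C = (5/2, -7/2)

C = (5/2, -7/2)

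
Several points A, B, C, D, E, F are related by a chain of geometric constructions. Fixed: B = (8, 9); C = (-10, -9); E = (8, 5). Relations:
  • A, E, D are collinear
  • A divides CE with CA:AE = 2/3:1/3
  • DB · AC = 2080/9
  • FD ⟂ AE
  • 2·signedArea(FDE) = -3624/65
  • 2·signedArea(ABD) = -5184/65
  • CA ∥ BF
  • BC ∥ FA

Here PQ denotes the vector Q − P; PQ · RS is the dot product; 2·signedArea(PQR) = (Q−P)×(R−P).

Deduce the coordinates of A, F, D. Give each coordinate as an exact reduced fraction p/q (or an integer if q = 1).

1. A_x = 2  [A divides CE with CA:AE = 2/3:1/3]
2. A_y = 1/3  [A divides CE with CA:AE = 2/3:1/3]
   → A = (2, 1/3)
3. F_x = 20  [BC ∥ FA ∩ CA ∥ BF]
4. F_y = 55/3  [BC ∥ FA ∩ CA ∥ BF]
   → F = (20, 55/3)
5. D_x = 1426/65  [A, E, D are collinear ∩ FD ⟂ AE]
6. D_y = 3089/195  [A, E, D are collinear ∩ FD ⟂ AE]
   → D = (1426/65, 3089/195)

A = (2, 1/3)
D = (1426/65, 3089/195)
F = (20, 55/3)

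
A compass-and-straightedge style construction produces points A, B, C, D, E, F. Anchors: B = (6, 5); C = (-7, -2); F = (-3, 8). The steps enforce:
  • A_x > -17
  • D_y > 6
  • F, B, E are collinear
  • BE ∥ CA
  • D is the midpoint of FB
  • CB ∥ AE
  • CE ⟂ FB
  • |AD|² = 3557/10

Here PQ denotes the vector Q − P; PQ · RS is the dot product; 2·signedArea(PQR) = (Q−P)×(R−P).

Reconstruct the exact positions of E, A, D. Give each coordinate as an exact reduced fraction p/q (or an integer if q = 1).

A = (-83/5, 6/5)
D = (3/2, 13/2)
E = (-18/5, 41/5)

1. E_x = -18/5  [F, B, E are collinear ∩ CE ⟂ FB]
2. E_y = 41/5  [F, B, E are collinear ∩ CE ⟂ FB]
   → E = (-18/5, 41/5)
3. A_x = -83/5  [CB ∥ AE ∩ BE ∥ CA]
4. A_y = 6/5  [CB ∥ AE ∩ BE ∥ CA]
   → A = (-83/5, 6/5)
5. D_x = 3/2  [D is the midpoint of FB]
6. D_y = 13/2  [D is the midpoint of FB]
   → D = (3/2, 13/2)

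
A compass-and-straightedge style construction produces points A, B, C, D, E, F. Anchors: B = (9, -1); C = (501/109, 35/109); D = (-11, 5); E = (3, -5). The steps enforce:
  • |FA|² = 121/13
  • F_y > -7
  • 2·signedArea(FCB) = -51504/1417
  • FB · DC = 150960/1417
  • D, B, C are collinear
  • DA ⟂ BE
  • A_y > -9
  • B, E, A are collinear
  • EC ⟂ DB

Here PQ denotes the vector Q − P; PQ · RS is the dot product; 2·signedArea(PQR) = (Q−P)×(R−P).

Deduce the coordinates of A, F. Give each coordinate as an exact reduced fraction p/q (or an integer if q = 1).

1. A_x = -27/13  [B, E, A are collinear ∩ DA ⟂ BE]
2. A_y = -109/13  [B, E, A are collinear ∩ DA ⟂ BE]
   → A = (-27/13, -109/13)
3. F_x = 6/13  [2·signedArea(FCB) = -51504/1417 ∩ FB · DC = 150960/1417]
4. F_y = -87/13  [2·signedArea(FCB) = -51504/1417 ∩ FB · DC = 150960/1417]
   → F = (6/13, -87/13)

A = (-27/13, -109/13)
F = (6/13, -87/13)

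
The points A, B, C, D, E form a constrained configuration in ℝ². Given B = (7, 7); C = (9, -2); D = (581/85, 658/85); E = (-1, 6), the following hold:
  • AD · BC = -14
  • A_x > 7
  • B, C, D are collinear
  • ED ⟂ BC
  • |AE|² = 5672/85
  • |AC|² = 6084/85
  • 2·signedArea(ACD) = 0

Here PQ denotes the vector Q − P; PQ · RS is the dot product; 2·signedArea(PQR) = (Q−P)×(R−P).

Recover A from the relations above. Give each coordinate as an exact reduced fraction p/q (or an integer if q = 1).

1. A_x = 609/85  [2·signedArea(ACD) = 0 ∩ AD · BC = -14]
2. A_y = 532/85  [2·signedArea(ACD) = 0 ∩ AD · BC = -14]
   → A = (609/85, 532/85)

A = (609/85, 532/85)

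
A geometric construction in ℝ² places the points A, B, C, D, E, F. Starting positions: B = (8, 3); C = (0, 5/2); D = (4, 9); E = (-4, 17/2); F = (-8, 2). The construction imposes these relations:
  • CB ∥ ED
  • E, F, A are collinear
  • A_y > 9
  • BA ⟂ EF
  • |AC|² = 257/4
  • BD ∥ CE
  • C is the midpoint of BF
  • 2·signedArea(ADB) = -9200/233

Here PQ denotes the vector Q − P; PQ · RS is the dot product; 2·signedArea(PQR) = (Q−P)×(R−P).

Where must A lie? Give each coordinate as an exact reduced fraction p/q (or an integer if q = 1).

1. A_x = -736/233  [E, F, A are collinear ∩ BA ⟂ EF]
2. A_y = 2299/233  [E, F, A are collinear ∩ BA ⟂ EF]
   → A = (-736/233, 2299/233)

A = (-736/233, 2299/233)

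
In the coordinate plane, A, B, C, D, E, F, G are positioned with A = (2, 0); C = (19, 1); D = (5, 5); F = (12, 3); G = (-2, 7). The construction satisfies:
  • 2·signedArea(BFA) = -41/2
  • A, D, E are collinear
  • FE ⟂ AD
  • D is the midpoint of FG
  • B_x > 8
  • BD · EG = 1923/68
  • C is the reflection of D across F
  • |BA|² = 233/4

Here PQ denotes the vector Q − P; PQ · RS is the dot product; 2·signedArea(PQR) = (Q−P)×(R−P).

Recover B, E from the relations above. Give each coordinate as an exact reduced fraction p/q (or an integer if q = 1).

1. B_x = 17/2  [line 3·x + -10·y + 29/2 = 0 ∩ |BA|² = 233/4]
2. B_y = 4  [line 3·x + -10·y + 29/2 = 0 ∩ |BA|² = 233/4]
   → B = (17/2, 4)
3. E_x = 203/34  [BD · EG = 1923/68 ∩ A, D, E are collinear]
4. E_y = 225/34  [BD · EG = 1923/68 ∩ A, D, E are collinear]
   → E = (203/34, 225/34)

B = (17/2, 4)
E = (203/34, 225/34)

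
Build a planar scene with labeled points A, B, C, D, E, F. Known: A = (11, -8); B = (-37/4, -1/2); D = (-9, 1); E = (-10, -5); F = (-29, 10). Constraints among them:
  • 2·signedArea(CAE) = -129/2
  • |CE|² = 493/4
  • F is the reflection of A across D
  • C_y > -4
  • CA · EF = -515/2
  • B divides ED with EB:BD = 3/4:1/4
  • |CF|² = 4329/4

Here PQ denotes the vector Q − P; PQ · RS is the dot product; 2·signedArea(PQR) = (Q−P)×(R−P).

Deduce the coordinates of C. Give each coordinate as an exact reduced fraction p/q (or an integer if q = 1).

C = (1, -7/2)

1. C_x = 1  [2·signedArea(CAE) = -129/2 ∩ CA · EF = -515/2]
2. C_y = -7/2  [2·signedArea(CAE) = -129/2 ∩ CA · EF = -515/2]
   → C = (1, -7/2)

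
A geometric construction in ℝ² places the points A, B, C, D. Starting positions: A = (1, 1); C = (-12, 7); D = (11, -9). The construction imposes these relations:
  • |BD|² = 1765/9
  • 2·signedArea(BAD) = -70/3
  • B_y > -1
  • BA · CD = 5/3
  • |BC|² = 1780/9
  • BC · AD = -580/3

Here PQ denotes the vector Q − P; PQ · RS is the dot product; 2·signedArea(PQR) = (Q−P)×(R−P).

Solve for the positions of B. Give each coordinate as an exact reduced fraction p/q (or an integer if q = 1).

1. B_x = 0  [BC · AD = -580/3 ∩ 2·signedArea(BAD) = -70/3]
2. B_y = -1/3  [BC · AD = -580/3 ∩ 2·signedArea(BAD) = -70/3]
   → B = (0, -1/3)

B = (0, -1/3)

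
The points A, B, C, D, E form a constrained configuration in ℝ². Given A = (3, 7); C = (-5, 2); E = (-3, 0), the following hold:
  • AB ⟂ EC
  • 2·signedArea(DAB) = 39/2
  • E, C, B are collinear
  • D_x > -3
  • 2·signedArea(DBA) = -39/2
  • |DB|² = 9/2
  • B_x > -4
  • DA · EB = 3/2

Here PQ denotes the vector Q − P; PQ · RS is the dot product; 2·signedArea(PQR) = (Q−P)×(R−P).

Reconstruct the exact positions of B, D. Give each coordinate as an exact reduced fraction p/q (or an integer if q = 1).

B = (-7/2, 1/2)
D = (-2, -1)

1. B_x = -7/2  [E, C, B are collinear ∩ AB ⟂ EC]
2. B_y = 1/2  [E, C, B are collinear ∩ AB ⟂ EC]
   → B = (-7/2, 1/2)
3. D_x = -2  [line -13/2·x + 13/2·y + -13/2 = 0 ∩ |DB|² = 9/2]
4. D_y = -1  [line -13/2·x + 13/2·y + -13/2 = 0 ∩ |DB|² = 9/2]
   → D = (-2, -1)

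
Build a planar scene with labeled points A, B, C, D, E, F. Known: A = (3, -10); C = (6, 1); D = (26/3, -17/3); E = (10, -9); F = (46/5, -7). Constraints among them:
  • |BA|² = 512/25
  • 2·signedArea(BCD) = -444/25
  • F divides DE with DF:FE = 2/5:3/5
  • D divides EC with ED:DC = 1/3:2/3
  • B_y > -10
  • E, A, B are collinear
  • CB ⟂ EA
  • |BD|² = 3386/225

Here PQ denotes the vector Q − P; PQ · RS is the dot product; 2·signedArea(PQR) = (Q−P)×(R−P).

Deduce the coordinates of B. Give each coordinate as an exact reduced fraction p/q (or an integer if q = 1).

B = (187/25, -234/25)

1. B_x = 187/25  [E, A, B are collinear ∩ CB ⟂ EA]
2. B_y = -234/25  [E, A, B are collinear ∩ CB ⟂ EA]
   → B = (187/25, -234/25)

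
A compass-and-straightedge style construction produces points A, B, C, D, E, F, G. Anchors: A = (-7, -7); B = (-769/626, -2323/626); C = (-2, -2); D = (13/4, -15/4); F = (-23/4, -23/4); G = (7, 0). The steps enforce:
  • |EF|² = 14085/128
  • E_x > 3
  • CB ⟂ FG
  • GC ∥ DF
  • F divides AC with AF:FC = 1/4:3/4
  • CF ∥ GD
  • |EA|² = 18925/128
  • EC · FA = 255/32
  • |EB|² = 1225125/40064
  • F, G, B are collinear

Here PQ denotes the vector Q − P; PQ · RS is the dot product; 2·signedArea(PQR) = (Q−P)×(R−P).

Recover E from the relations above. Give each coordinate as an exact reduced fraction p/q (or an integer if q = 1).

1. E_x = 61/16  [line 5/4·x + 5/4·y + -95/32 = 0 ∩ |EF|² = 14085/128]
2. E_y = -23/16  [line 5/4·x + 5/4·y + -95/32 = 0 ∩ |EF|² = 14085/128]
   → E = (61/16, -23/16)

E = (61/16, -23/16)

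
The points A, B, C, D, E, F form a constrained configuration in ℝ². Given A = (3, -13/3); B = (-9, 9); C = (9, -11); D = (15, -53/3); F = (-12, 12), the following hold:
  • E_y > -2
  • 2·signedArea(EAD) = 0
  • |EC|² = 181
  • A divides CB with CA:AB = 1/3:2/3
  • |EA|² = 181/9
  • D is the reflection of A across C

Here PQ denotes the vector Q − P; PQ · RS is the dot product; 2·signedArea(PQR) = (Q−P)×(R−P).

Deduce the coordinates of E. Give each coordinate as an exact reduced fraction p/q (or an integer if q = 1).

E = (0, -1)

1. E_x = 0  [line 40/3·x + 12·y + 12 = 0 ∩ |EC|² = 181]
2. E_y = -1  [line 40/3·x + 12·y + 12 = 0 ∩ |EC|² = 181]
   → E = (0, -1)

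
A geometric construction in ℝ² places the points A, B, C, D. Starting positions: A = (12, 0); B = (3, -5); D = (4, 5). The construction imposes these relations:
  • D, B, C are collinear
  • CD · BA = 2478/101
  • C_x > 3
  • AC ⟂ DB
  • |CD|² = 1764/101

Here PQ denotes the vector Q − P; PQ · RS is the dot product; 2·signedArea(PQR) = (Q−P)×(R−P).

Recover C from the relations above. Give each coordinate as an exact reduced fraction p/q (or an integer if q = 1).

C = (362/101, 85/101)

1. C_x = 362/101  [D, B, C are collinear ∩ AC ⟂ DB]
2. C_y = 85/101  [D, B, C are collinear ∩ AC ⟂ DB]
   → C = (362/101, 85/101)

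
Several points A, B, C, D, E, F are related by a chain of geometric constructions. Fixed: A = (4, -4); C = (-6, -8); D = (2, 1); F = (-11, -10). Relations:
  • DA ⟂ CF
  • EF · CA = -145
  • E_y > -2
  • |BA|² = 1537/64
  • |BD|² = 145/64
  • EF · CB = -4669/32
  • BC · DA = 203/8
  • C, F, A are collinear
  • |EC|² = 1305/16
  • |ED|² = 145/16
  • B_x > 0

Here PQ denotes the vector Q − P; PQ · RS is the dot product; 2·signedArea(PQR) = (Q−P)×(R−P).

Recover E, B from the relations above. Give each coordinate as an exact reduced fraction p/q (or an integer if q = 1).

1. E_x = 0  [line -10·x + -4·y + -5 = 0 ∩ |EC|² = 1305/16]
2. E_y = -5/4  [line -10·x + -4·y + -5 = 0 ∩ |EC|² = 1305/16]
   → E = (0, -5/4)
3. B_x = 1  [EF · CB = -4669/32 ∩ BC · DA = 203/8]
4. B_y = -1/8  [EF · CB = -4669/32 ∩ BC · DA = 203/8]
   → B = (1, -1/8)

B = (1, -1/8)
E = (0, -5/4)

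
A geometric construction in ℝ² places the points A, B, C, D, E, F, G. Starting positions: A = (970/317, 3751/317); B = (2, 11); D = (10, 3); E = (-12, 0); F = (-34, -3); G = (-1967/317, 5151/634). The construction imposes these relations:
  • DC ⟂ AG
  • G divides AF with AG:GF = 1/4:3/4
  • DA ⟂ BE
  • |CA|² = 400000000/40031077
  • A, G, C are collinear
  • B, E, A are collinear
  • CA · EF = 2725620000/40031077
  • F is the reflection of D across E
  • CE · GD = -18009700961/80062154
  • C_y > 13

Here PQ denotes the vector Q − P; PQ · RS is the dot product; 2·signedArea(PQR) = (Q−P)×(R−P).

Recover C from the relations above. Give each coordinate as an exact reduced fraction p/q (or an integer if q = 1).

1. C_x = 239972570/40031077  [A, G, C are collinear ∩ DC ⟂ AG]
2. C_y = 520700031/40031077  [A, G, C are collinear ∩ DC ⟂ AG]
   → C = (239972570/40031077, 520700031/40031077)

C = (239972570/40031077, 520700031/40031077)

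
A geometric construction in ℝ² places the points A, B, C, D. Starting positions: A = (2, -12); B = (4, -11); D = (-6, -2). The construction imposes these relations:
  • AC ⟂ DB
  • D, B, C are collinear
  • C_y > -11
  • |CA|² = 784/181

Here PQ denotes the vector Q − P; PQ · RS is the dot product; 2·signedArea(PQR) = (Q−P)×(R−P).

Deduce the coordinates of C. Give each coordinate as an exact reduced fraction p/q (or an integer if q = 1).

1. C_x = 614/181  [D, B, C are collinear ∩ AC ⟂ DB]
2. C_y = -1892/181  [D, B, C are collinear ∩ AC ⟂ DB]
   → C = (614/181, -1892/181)

C = (614/181, -1892/181)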